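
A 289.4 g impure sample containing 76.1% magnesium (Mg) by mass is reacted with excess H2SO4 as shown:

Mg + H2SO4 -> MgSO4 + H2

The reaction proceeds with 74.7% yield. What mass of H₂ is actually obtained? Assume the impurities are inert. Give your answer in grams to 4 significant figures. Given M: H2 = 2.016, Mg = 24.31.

Pure Mg available = 289.4 g × 0.761 = 220.23 g.
n(Mg) = 220.23 g / 24.31 g/mol = 9.0594 mol.
From the equation the Mg:H2 mole ratio is 1:1, so n(H2) = 9.0594 × 1/1 = 9.0594 mol.
Mass of H2 = 9.0594 mol × 2.016 g/mol = 18.264 g.
Actual mass collected = 18.264 g × 0.747 = 13.643 g.

13.64 g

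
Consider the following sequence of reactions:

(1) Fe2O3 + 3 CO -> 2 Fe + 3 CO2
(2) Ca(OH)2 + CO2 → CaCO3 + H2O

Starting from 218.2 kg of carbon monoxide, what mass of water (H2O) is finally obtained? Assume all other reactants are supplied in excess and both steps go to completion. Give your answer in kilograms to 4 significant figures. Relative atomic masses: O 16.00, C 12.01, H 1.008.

M(CO) = 12.01 + 16.00 = 28.01 g/mol.
M(H2O) = 2(1.008) + 16.00 = 18.016 g/mol.
218.2 kg = 218200 g.
n(CO) = 218200 / 28.01 = 7790.1 mol.
Step 1 gives a 3:3 ratio of CO to CO2, so n(CO2) = 7790.1 mol.
In step 2 the CO2:H2O ratio is 1:1, so n(H2O) = 7790.1 mol.
Mass of H2O = 7790.1 × 18.016 = 140350 g = 140.3 kg.

140.3 kg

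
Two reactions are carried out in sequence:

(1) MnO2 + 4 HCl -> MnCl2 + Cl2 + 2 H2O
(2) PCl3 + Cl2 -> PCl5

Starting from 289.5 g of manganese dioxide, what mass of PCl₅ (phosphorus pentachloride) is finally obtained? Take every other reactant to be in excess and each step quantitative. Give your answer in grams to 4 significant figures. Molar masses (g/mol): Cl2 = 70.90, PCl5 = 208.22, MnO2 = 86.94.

n(MnO2) = 289.50 / 86.94 = 3.3299 mol.
Step 1 gives a 1:1 ratio of MnO2 to Cl2, so n(Cl2) = 3.3299 mol.
In step 2 the Cl2:PCl5 ratio is 1:1, so n(PCl5) = 3.3299 mol.
Mass of PCl5 = 3.3299 × 208.22 = 693.35 g.

693.3 g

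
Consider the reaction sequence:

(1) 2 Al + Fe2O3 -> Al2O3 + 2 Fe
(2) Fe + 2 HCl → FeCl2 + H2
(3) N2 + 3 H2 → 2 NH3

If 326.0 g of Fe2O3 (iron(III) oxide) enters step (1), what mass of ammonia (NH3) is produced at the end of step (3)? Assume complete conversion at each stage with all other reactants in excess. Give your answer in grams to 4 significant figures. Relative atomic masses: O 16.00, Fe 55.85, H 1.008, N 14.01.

46.36 g

M(Fe2O3) = 2(55.85) + 3(16.00) = 159.70 g/mol.
M(NH3) = 14.01 + 3(1.008) = 17.034 g/mol.
n(Fe2O3) = 326.0 / 159.70 = 2.0413 mol.
Reaction (1): Fe2O3→Fe ratio 1:2 ⇒ n(Fe) = 4.0827 mol.
Reaction (2): Fe→H2 ratio 1:1 ⇒ n(H2) = 4.0827 mol.
Reaction (3): H2→NH3 ratio 3:2 ⇒ n(NH3) = 2.7218 mol.
Mass of NH3 = 2.7218 × 17.034 = 46.363 g.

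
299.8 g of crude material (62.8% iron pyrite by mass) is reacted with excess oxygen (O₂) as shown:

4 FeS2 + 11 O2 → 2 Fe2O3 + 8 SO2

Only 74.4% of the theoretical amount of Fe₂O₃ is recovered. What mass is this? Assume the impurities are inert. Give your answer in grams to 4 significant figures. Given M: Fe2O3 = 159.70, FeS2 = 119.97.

93.23 g

Pure FeS2 available = 299.8 g × 0.628 = 188.27 g.
n(FeS2) = 188.27 g / 119.97 g/mol = 1.5693 mol.
From the equation the FeS2:Fe2O3 mole ratio is 4:2, so n(Fe2O3) = 1.5693 × 2/4 = 0.78467 mol.
Mass of Fe2O3 = 0.78467 mol × 159.70 g/mol = 125.31 g.
Actual mass collected = 125.31 g × 0.744 = 93.232 g.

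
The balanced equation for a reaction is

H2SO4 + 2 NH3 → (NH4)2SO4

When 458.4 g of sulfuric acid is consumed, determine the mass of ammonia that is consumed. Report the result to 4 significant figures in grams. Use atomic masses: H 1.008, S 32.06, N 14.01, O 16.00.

159.2 g

M(H2SO4) = 2(1.008) + 32.06 + 4(16.00) = 98.076 g/mol.
M(NH3) = 14.01 + 3(1.008) = 17.034 g/mol.
n(H2SO4) = 458.40 g / 98.076 g/mol = 4.6739 mol.
From the equation the H2SO4:NH3 mole ratio is 1:2, so n(NH3) = 4.6739 × 2/1 = 9.3479 mol.
Mass of NH3 = 9.3479 mol × 17.034 g/mol = 159.23 g.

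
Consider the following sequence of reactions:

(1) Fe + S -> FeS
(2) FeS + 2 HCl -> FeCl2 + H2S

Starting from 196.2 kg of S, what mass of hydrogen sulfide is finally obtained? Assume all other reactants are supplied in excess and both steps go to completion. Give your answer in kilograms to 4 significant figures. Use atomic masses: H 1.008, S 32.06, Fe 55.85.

208.5 kg

M(S) = 32.06 g/mol.
M(H2S) = 2(1.008) + 32.06 = 34.076 g/mol.
196.2 kg = 196200 g.
n(S) = 196200 / 32.06 = 6119.8 mol.
Step 1 gives a 1:1 ratio of S to FeS, so n(FeS) = 6119.8 mol.
In step 2 the FeS:H2S ratio is 1:1, so n(H2S) = 6119.8 mol.
Mass of H2S = 6119.8 × 34.076 = 208540 g = 208.5 kg.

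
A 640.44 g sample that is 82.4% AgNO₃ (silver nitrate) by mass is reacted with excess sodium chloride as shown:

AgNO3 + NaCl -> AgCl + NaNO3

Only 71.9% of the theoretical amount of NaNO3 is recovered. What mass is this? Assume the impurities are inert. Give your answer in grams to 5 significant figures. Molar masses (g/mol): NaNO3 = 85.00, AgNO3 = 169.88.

189.85 g

Pure AgNO3 available = 640.44 g × 0.824 = 527.723 g.
n(AgNO3) = 527.723 g / 169.88 g/mol = 3.10644 mol.
From the equation the AgNO3:NaNO3 mole ratio is 1:1, so n(NaNO3) = 3.10644 × 1/1 = 3.10644 mol.
Mass of NaNO3 = 3.10644 mol × 85.00 g/mol = 264.048 g.
Actual mass collected = 264.048 g × 0.719 = 189.850 g.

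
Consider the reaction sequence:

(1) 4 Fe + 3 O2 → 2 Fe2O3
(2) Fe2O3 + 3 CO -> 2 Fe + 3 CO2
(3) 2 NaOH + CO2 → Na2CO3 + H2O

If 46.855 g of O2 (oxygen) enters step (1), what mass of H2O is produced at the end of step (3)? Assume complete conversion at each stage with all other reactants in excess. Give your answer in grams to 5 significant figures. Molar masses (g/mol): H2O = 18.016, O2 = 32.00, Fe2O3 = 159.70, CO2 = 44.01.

n(O2) = 46.855 / 32.00 = 1.46422 mol.
Reaction (1): O2→Fe2O3 ratio 3:2 ⇒ n(Fe2O3) = 0.976146 mol.
Reaction (2): Fe2O3→CO2 ratio 1:3 ⇒ n(CO2) = 2.92844 mol.
Reaction (3): CO2→H2O ratio 1:1 ⇒ n(H2O) = 2.92844 mol.
Mass of H2O = 2.92844 × 18.016 = 52.7587 g.

52.759 g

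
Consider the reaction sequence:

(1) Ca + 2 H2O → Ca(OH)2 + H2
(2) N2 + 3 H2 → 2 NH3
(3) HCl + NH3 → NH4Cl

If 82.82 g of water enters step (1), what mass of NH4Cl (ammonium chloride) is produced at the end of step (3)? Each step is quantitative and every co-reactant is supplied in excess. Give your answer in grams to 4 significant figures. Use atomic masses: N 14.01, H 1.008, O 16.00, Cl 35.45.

81.97 g

M(H2O) = 2(1.008) + 16.00 = 18.016 g/mol.
M(NH4Cl) = 14.01 + 4(1.008) + 35.45 = 53.492 g/mol.
n(H2O) = 82.82 / 18.016 = 4.5970 mol.
Reaction (1): H2O→H2 ratio 2:1 ⇒ n(H2) = 2.2985 mol.
Reaction (2): H2→NH3 ratio 3:2 ⇒ n(NH3) = 1.5323 mol.
Reaction (3): NH3→NH4Cl ratio 1:1 ⇒ n(NH4Cl) = 1.5323 mol.
Mass of NH4Cl = 1.5323 × 53.492 = 81.968 g.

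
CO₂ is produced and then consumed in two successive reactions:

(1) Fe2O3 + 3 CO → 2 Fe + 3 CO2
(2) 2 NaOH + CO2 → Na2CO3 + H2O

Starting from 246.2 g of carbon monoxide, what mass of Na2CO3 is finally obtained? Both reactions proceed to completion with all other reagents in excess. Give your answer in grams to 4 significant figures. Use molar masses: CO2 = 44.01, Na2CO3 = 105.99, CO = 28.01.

n(CO) = 246.20 / 28.01 = 8.7897 mol.
Step 1 gives a 3:3 ratio of CO to CO2, so n(CO2) = 8.7897 mol.
In step 2 the CO2:Na2CO3 ratio is 1:1, so n(Na2CO3) = 8.7897 mol.
Mass of Na2CO3 = 8.7897 × 105.99 = 931.62 g.

931.6 g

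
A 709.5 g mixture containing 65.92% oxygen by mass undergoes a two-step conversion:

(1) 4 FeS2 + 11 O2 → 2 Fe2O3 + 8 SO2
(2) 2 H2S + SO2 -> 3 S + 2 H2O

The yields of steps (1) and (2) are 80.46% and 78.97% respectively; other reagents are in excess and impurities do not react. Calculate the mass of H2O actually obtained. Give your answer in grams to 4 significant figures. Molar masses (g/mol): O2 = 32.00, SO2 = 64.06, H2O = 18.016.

243.4 g

Pure O2 = 709.5 × 0.6592 = 467.70 g.
n(O2) = 467.70 / 32.00 = 14.616 mol.
Step 1 (O2:SO2 = 11:8): theoretical n(SO2) = 10.630 mol; at 80.46% yield, n(SO2) = 8.5526 mol.
Step 2 (SO2:H2O = 1:2): theoretical n(H2O) = 17.105 mol, so theoretical mass = 17.105 × 18.016 = 308.17 g.
At 78.97% yield, actual mass of H2O = 308.17 × 0.7897 = 243.36 g.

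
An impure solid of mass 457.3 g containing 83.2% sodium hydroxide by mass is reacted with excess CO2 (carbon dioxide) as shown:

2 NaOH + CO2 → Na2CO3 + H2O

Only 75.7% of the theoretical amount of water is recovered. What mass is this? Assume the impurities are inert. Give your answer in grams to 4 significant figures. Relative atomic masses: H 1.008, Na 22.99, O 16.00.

Pure NaOH available = 457.3 g × 0.832 = 380.47 g.
M(NaOH) = 22.99 + 16.00 + 1.008 = 39.998 g/mol.
M(H2O) = 2(1.008) + 16.00 = 18.016 g/mol.
n(NaOH) = 380.47 g / 39.998 g/mol = 9.5123 mol.
From the equation the NaOH:H2O mole ratio is 2:1, so n(H2O) = 9.5123 × 1/2 = 4.7562 mol.
Mass of H2O = 4.7562 mol × 18.016 g/mol = 85.687 g.
Actual mass collected = 85.687 g × 0.757 = 64.865 g.

64.87 g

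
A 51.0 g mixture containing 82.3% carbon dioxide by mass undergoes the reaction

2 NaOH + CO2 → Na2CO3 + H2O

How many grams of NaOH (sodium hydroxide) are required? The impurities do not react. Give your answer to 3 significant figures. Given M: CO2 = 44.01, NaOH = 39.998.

76.3 g

Mass of pure CO2 = 51.0 g × 0.823 = 41.97 g.
n(CO2) = 41.97 g / 44.01 g/mol = 0.9537 mol.
From the equation the CO2:NaOH mole ratio is 1:2, so n(NaOH) = 0.9537 × 2/1 = 1.907 mol.
Mass of NaOH = 1.907 mol × 39.998 g/mol = 76.29 g.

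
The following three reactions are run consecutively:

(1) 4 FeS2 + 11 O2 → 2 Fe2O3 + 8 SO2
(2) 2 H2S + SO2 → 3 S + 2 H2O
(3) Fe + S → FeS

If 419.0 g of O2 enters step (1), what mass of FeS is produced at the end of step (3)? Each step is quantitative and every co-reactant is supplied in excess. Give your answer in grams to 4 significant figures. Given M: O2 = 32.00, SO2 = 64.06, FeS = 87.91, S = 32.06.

n(O2) = 419.0 / 32.00 = 13.094 mol.
Reaction (1): O2→SO2 ratio 11:8 ⇒ n(SO2) = 9.5227 mol.
Reaction (2): SO2→S ratio 1:3 ⇒ n(S) = 28.568 mol.
Reaction (3): S→FeS ratio 1:1 ⇒ n(FeS) = 28.568 mol.
Mass of FeS = 28.568 × 87.91 = 2511.4 g.

2511 g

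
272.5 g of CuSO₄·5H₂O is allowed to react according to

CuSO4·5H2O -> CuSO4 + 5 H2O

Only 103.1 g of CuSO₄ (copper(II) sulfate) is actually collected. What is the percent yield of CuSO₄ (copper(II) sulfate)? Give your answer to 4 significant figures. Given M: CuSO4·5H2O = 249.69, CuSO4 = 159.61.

59.19 %

n(CuSO4·5H2O) = 272.50 g / 249.69 g/mol = 1.0914 mol.
From the equation the CuSO4·5H2O:CuSO4 mole ratio is 1:1, so n(CuSO4) = 1.0914 × 1/1 = 1.0914 mol.
Mass of CuSO4 = 1.0914 mol × 159.61 g/mol = 174.19 g.
This is the theoretical yield. Percent yield = 103.1 g / 174.19 g × 100% = 59.188%.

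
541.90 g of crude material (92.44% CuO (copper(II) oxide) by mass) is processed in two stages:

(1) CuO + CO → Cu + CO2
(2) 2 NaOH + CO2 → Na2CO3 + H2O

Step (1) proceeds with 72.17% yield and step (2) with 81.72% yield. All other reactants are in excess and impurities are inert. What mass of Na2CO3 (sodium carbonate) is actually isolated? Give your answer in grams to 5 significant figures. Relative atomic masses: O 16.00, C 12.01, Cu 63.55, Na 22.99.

393.63 g

Pure CuO = 541.90 × 0.9244 = 500.932 g.
M(CuO) = 63.55 + 16.00 = 79.55 g/mol.
M(Na2CO3) = 2(22.99) + 12.01 + 3(16.00) = 105.99 g/mol.
n(CuO) = 500.932 / 79.55 = 6.29708 mol.
Step 1 (CuO:CO2 = 1:1): theoretical n(CO2) = 6.29708 mol; at 72.17% yield, n(CO2) = 4.54460 mol.
Step 2 (CO2:Na2CO3 = 1:1): theoretical n(Na2CO3) = 4.54460 mol, so theoretical mass = 4.54460 × 105.99 = 481.682 g.
At 81.72% yield, actual mass of Na2CO3 = 481.682 × 0.8172 = 393.631 g.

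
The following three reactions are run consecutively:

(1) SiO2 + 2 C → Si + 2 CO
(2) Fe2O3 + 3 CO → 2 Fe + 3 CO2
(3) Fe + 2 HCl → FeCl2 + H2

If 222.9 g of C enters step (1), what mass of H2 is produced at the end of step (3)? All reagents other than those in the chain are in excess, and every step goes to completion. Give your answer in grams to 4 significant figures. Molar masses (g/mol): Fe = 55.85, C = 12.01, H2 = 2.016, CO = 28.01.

n(C) = 222.9 / 12.01 = 18.560 mol.
Reaction (1): C→CO ratio 2:2 ⇒ n(CO) = 18.560 mol.
Reaction (2): CO→Fe ratio 3:2 ⇒ n(Fe) = 12.373 mol.
Reaction (3): Fe→H2 ratio 1:1 ⇒ n(H2) = 12.373 mol.
Mass of H2 = 12.373 × 2.016 = 24.944 g.

24.94 g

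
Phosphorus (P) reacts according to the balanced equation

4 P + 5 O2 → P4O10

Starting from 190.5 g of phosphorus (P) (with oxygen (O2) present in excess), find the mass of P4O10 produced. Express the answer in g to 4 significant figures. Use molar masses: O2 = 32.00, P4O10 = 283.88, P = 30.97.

436.5 g

n(P) = 190.50 g / 30.97 g/mol = 6.1511 mol.
From the equation the P:P4O10 mole ratio is 4:1, so n(P4O10) = 6.1511 × 1/4 = 1.5378 mol.
Mass of P4O10 = 1.5378 mol × 283.88 g/mol = 436.54 g.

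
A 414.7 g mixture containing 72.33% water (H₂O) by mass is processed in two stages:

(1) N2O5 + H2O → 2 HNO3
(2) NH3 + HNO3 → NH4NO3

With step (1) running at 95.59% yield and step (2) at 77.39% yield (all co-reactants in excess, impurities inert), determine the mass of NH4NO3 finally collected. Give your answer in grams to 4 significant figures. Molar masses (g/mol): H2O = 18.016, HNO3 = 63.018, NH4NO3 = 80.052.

1972 g

Pure H2O = 414.7 × 0.7233 = 299.95 g.
n(H2O) = 299.95 / 18.016 = 16.649 mol.
Step 1 (H2O:HNO3 = 1:2): theoretical n(HNO3) = 33.298 mol; at 95.59% yield, n(HNO3) = 31.830 mol.
Step 2 (HNO3:NH4NO3 = 1:1): theoretical n(NH4NO3) = 31.830 mol, so theoretical mass = 31.830 × 80.052 = 2548.1 g.
At 77.39% yield, actual mass of NH4NO3 = 2548.1 × 0.7739 = 1971.9 g.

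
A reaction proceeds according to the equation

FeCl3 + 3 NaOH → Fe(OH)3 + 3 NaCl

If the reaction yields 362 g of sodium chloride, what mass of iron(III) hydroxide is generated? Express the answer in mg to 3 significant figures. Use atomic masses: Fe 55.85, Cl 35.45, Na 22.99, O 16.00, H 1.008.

221000 mg

M(NaCl) = 22.99 + 35.45 = 58.44 g/mol.
M(Fe(OH)3) = 55.85 + 3(16.00) + 3(1.008) = 106.874 g/mol.
n(NaCl) = 362.0 g / 58.44 g/mol = 6.194 mol.
From the equation the NaCl:Fe(OH)3 mole ratio is 3:1, so n(Fe(OH)3) = 6.194 × 1/3 = 2.065 mol.
Mass of Fe(OH)3 = 2.065 mol × 106.874 g/mol = 220.7 g.
Converting to mg: 220.7 g = 221000 mg.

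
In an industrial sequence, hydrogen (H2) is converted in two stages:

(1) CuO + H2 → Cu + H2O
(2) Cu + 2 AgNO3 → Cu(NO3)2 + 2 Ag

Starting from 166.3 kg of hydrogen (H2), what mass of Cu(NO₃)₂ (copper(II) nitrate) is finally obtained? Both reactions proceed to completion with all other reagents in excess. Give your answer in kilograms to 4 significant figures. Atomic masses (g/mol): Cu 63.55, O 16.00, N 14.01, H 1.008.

15470 kg

M(H2) = 2(1.008) = 2.016 g/mol.
M(Cu(NO3)2) = 63.55 + 2(14.01) + 6(16.00) = 187.57 g/mol.
166.3 kg = 166300 g.
n(H2) = 166300 / 2.016 = 82490 mol.
Step 1 gives a 1:1 ratio of H2 to Cu, so n(Cu) = 82490 mol.
In step 2 the Cu:Cu(NO3)2 ratio is 1:1, so n(Cu(NO3)2) = 82490 mol.
Mass of Cu(NO3)2 = 82490 × 187.57 = 1.5473 × 10^7 g = 15470 kg.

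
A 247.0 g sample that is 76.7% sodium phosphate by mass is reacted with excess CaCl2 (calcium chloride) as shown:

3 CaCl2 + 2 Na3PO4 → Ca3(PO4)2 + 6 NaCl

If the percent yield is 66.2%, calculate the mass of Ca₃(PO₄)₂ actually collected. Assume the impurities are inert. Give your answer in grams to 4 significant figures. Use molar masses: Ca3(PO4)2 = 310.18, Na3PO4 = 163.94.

118.6 g

Pure Na3PO4 available = 247.0 g × 0.767 = 189.45 g.
n(Na3PO4) = 189.45 g / 163.94 g/mol = 1.1556 mol.
From the equation the Na3PO4:Ca3(PO4)2 mole ratio is 2:1, so n(Ca3(PO4)2) = 1.1556 × 1/2 = 0.57780 mol.
Mass of Ca3(PO4)2 = 0.57780 mol × 310.18 g/mol = 179.22 g.
Actual mass collected = 179.22 g × 0.662 = 118.64 g.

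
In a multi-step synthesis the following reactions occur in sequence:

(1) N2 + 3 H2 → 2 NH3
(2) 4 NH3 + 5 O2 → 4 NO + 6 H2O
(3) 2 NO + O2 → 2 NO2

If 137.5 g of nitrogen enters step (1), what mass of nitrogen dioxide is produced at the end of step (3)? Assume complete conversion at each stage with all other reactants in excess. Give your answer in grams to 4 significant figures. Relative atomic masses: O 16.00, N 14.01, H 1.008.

M(N2) = 2(14.01) = 28.02 g/mol.
M(NO2) = 14.01 + 2(16.00) = 46.01 g/mol.
n(N2) = 137.5 / 28.02 = 4.9072 mol.
Reaction (1): N2→NH3 ratio 1:2 ⇒ n(NH3) = 9.8144 mol.
Reaction (2): NH3→NO ratio 4:4 ⇒ n(NO) = 9.8144 mol.
Reaction (3): NO→NO2 ratio 2:2 ⇒ n(NO2) = 9.8144 mol.
Mass of NO2 = 9.8144 × 46.01 = 451.56 g.

451.6 g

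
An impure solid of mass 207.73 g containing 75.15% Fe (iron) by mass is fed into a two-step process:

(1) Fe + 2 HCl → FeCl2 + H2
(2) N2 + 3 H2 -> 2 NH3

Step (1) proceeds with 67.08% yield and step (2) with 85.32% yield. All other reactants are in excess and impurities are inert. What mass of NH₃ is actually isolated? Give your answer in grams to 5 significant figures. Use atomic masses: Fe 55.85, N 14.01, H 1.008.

Pure Fe = 207.73 × 0.7515 = 156.109 g.
M(Fe) = 55.85 g/mol.
M(NH3) = 14.01 + 3(1.008) = 17.034 g/mol.
n(Fe) = 156.109 / 55.85 = 2.79515 mol.
Step 1 (Fe:H2 = 1:1): theoretical n(H2) = 2.79515 mol; at 67.08% yield, n(H2) = 1.87499 mol.
Step 2 (H2:NH3 = 3:2): theoretical n(NH3) = 1.24999 mol, so theoretical mass = 1.24999 × 17.034 = 21.2923 g.
At 85.32% yield, actual mass of NH3 = 21.2923 × 0.8532 = 18.1666 g.

18.167 g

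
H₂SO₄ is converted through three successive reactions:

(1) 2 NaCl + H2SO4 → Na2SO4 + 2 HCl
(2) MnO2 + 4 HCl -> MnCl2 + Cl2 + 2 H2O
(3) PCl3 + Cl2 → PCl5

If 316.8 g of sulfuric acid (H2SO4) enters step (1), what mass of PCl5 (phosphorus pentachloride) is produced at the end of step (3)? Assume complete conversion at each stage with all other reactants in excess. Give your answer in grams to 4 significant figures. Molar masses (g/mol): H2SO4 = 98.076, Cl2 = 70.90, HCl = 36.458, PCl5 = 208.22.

336.3 g

n(H2SO4) = 316.8 / 98.076 = 3.2301 mol.
Reaction (1): H2SO4→HCl ratio 1:2 ⇒ n(HCl) = 6.4603 mol.
Reaction (2): HCl→Cl2 ratio 4:1 ⇒ n(Cl2) = 1.6151 mol.
Reaction (3): Cl2→PCl5 ratio 1:1 ⇒ n(PCl5) = 1.6151 mol.
Mass of PCl5 = 1.6151 × 208.22 = 336.29 g.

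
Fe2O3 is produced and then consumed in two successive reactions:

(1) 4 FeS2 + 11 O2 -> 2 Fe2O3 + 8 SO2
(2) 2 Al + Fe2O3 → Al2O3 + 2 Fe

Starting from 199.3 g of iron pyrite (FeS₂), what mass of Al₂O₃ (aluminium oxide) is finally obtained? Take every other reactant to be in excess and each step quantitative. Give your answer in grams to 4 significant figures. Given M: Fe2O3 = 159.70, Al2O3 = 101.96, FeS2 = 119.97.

84.69 g

n(FeS2) = 199.30 / 119.97 = 1.6612 mol.
Step 1 gives a 4:2 ratio of FeS2 to Fe2O3, so n(Fe2O3) = 0.83062 mol.
In step 2 the Fe2O3:Al2O3 ratio is 1:1, so n(Al2O3) = 0.83062 mol.
Mass of Al2O3 = 0.83062 × 101.96 = 84.690 g.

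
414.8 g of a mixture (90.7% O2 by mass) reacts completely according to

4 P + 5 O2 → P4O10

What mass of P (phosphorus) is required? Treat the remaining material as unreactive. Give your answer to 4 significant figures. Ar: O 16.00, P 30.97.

Mass of pure O2 = 414.8 g × 0.907 = 376.22 g.
M(O2) = 2(16.00) = 32.00 g/mol.
M(P) = 30.97 g/mol.
n(O2) = 376.22 g / 32.00 g/mol = 11.757 mol.
From the equation the O2:P mole ratio is 5:4, so n(P) = 11.757 × 4/5 = 9.4056 mol.
Mass of P = 9.4056 mol × 30.97 g/mol = 291.29 g.

291.3 g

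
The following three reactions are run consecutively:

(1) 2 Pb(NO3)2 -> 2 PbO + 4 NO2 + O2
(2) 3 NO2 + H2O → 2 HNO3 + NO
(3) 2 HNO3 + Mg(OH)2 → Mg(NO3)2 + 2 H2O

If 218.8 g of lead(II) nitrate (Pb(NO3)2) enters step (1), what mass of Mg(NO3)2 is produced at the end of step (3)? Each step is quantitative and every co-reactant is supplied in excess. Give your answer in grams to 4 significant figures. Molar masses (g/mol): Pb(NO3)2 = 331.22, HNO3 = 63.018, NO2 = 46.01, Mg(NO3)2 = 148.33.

n(Pb(NO3)2) = 218.8 / 331.22 = 0.66059 mol.
Reaction (1): Pb(NO3)2→NO2 ratio 2:4 ⇒ n(NO2) = 1.3212 mol.
Reaction (2): NO2→HNO3 ratio 3:2 ⇒ n(HNO3) = 0.88078 mol.
Reaction (3): HNO3→Mg(NO3)2 ratio 2:1 ⇒ n(Mg(NO3)2) = 0.44039 mol.
Mass of Mg(NO3)2 = 0.44039 × 148.33 = 65.323 g.

65.32 g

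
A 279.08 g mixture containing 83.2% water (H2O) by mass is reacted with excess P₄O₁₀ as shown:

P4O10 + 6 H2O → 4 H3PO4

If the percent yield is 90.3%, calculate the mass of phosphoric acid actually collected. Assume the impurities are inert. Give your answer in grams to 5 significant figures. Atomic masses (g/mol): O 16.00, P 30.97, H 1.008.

Pure H2O available = 279.08 g × 0.832 = 232.195 g.
M(H2O) = 2(1.008) + 16.00 = 18.016 g/mol.
M(H3PO4) = 3(1.008) + 30.97 + 4(16.00) = 97.994 g/mol.
n(H2O) = 232.195 g / 18.016 g/mol = 12.8882 mol.
From the equation the H2O:H3PO4 mole ratio is 6:4, so n(H3PO4) = 12.8882 × 4/6 = 8.59216 mol.
Mass of H3PO4 = 8.59216 mol × 97.994 g/mol = 841.980 g.
Actual mass collected = 841.980 g × 0.903 = 760.308 g.

760.31 g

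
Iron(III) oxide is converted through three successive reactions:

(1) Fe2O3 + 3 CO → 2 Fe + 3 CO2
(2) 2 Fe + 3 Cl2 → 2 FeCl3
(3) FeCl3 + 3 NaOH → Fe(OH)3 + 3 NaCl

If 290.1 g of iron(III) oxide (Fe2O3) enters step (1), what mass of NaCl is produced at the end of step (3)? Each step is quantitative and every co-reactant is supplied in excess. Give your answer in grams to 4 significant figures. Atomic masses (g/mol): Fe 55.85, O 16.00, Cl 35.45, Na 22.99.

M(Fe2O3) = 2(55.85) + 3(16.00) = 159.70 g/mol.
M(NaCl) = 22.99 + 35.45 = 58.44 g/mol.
n(Fe2O3) = 290.1 / 159.70 = 1.8165 mol.
Reaction (1): Fe2O3→Fe ratio 1:2 ⇒ n(Fe) = 3.6331 mol.
Reaction (2): Fe→FeCl3 ratio 2:2 ⇒ n(FeCl3) = 3.6331 mol.
Reaction (3): FeCl3→NaCl ratio 1:3 ⇒ n(NaCl) = 10.899 mol.
Mass of NaCl = 10.899 × 58.44 = 636.95 g.

636.9 g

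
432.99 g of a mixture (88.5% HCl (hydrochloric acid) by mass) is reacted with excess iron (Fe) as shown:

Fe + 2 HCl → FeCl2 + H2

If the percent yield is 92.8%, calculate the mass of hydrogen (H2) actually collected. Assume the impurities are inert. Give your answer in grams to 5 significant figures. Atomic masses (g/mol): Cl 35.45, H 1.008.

Pure HCl available = 432.99 g × 0.885 = 383.196 g.
M(HCl) = 1.008 + 35.45 = 36.458 g/mol.
M(H2) = 2(1.008) = 2.016 g/mol.
n(HCl) = 383.196 g / 36.458 g/mol = 10.5106 mol.
From the equation the HCl:H2 mole ratio is 2:1, so n(H2) = 10.5106 × 1/2 = 5.25531 mol.
Mass of H2 = 5.25531 mol × 2.016 g/mol = 10.5947 g.
Actual mass collected = 10.5947 g × 0.928 = 9.83189 g.

9.8319 g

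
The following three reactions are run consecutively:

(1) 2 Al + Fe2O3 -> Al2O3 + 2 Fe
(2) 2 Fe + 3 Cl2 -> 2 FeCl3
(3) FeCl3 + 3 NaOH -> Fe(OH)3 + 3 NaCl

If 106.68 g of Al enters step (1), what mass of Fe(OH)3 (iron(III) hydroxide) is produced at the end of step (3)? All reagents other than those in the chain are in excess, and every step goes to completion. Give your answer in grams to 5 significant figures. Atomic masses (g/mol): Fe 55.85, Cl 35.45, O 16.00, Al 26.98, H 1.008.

422.58 g

M(Al) = 26.98 g/mol.
M(Fe(OH)3) = 55.85 + 3(16.00) + 3(1.008) = 106.874 g/mol.
n(Al) = 106.68 / 26.98 = 3.95404 mol.
Reaction (1): Al→Fe ratio 2:2 ⇒ n(Fe) = 3.95404 mol.
Reaction (2): Fe→FeCl3 ratio 2:2 ⇒ n(FeCl3) = 3.95404 mol.
Reaction (3): FeCl3→Fe(OH)3 ratio 1:1 ⇒ n(Fe(OH)3) = 3.95404 mol.
Mass of Fe(OH)3 = 3.95404 × 106.874 = 422.584 g.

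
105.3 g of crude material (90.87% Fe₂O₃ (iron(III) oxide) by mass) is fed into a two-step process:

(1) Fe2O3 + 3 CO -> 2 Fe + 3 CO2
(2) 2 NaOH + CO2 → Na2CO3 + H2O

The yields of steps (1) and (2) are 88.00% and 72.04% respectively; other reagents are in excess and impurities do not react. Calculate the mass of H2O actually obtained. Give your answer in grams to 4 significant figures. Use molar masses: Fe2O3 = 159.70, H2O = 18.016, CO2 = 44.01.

Pure Fe2O3 = 105.3 × 0.9087 = 95.686 g.
n(Fe2O3) = 95.686 / 159.70 = 0.59916 mol.
Step 1 (Fe2O3:CO2 = 1:3): theoretical n(CO2) = 1.7975 mol; at 88.00% yield, n(CO2) = 1.5818 mol.
Step 2 (CO2:H2O = 1:1): theoretical n(H2O) = 1.5818 mol, so theoretical mass = 1.5818 × 18.016 = 28.497 g.
At 72.04% yield, actual mass of H2O = 28.497 × 0.7204 = 20.530 g.

20.53 g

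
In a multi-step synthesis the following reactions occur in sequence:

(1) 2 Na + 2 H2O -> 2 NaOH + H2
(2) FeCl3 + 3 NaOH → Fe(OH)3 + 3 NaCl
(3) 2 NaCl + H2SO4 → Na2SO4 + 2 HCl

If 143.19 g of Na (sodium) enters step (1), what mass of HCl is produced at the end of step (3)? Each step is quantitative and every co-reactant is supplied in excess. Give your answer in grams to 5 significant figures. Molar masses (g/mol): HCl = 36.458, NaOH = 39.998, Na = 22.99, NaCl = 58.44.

227.07 g

n(Na) = 143.19 / 22.99 = 6.22836 mol.
Reaction (1): Na→NaOH ratio 2:2 ⇒ n(NaOH) = 6.22836 mol.
Reaction (2): NaOH→NaCl ratio 3:3 ⇒ n(NaCl) = 6.22836 mol.
Reaction (3): NaCl→HCl ratio 2:2 ⇒ n(HCl) = 6.22836 mol.
Mass of HCl = 6.22836 × 36.458 = 227.074 g.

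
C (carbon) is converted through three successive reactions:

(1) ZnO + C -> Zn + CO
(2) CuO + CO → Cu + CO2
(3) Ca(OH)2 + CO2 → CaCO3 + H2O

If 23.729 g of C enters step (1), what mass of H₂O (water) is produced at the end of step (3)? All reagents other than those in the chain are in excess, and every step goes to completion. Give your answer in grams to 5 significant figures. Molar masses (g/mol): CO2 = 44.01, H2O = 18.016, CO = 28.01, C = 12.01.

n(C) = 23.729 / 12.01 = 1.97577 mol.
Reaction (1): C→CO ratio 1:1 ⇒ n(CO) = 1.97577 mol.
Reaction (2): CO→CO2 ratio 1:1 ⇒ n(CO2) = 1.97577 mol.
Reaction (3): CO2→H2O ratio 1:1 ⇒ n(H2O) = 1.97577 mol.
Mass of H2O = 1.97577 × 18.016 = 35.5955 g.

35.595 g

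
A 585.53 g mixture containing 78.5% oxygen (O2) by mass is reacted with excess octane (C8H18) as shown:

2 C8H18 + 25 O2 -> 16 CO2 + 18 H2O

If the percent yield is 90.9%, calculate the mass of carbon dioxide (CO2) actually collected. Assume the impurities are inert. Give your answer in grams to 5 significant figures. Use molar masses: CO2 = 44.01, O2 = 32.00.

367.76 g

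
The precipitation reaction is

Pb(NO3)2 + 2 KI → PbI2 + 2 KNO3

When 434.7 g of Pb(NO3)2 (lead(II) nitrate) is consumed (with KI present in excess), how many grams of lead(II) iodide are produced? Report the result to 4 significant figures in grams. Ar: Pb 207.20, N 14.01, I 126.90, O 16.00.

M(Pb(NO3)2) = 207.20 + 2(14.01) + 6(16.00) = 331.22 g/mol.
M(PbI2) = 207.20 + 2(126.90) = 461.00 g/mol.
n(Pb(NO3)2) = 434.70 g / 331.22 g/mol = 1.3124 mol.
From the equation the Pb(NO3)2:PbI2 mole ratio is 1:1, so n(PbI2) = 1.3124 × 1/1 = 1.3124 mol.
Mass of PbI2 = 1.3124 mol × 461.00 g/mol = 605.03 g.

605.0 g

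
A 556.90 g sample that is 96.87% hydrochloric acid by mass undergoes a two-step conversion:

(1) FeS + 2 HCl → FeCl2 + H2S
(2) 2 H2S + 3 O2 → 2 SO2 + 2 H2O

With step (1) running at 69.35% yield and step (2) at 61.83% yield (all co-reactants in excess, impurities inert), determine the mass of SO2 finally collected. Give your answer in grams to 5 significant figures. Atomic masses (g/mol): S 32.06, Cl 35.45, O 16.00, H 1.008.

Pure HCl = 556.90 × 0.9687 = 539.469 g.
M(HCl) = 1.008 + 35.45 = 36.458 g/mol.
M(SO2) = 32.06 + 2(16.00) = 64.06 g/mol.
n(HCl) = 539.469 / 36.458 = 14.7970 mol.
Step 1 (HCl:H2S = 2:1): theoretical n(H2S) = 7.39850 mol; at 69.35% yield, n(H2S) = 5.13086 mol.
Step 2 (H2S:SO2 = 2:2): theoretical n(SO2) = 5.13086 mol, so theoretical mass = 5.13086 × 64.06 = 328.683 g.
At 61.83% yield, actual mass of SO2 = 328.683 × 0.6183 = 203.225 g.

203.22 g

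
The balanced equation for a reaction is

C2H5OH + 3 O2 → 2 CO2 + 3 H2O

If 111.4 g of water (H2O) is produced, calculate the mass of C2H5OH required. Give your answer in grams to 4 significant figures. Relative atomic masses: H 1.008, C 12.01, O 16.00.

94.95 g

M(H2O) = 2(1.008) + 16.00 = 18.016 g/mol.
M(C2H5OH) = 2(12.01) + 6(1.008) + 16.00 = 46.068 g/mol.
n(H2O) = 111.40 g / 18.016 g/mol = 6.1834 mol.
From the equation the H2O:C2H5OH mole ratio is 3:1, so n(C2H5OH) = 6.1834 × 1/3 = 2.0611 mol.
Mass of C2H5OH = 2.0611 mol × 46.068 g/mol = 94.952 g.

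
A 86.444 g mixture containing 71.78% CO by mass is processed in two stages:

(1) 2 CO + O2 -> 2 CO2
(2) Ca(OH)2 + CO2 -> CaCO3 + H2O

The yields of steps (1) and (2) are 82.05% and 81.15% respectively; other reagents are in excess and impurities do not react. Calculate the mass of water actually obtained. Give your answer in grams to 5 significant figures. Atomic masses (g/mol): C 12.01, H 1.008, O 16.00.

26.574 g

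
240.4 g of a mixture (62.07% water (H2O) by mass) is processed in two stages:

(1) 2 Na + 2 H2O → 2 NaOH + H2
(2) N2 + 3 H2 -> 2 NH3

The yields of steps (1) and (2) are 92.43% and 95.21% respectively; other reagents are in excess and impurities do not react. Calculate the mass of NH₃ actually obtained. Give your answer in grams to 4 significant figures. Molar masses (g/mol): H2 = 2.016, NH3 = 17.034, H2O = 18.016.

Pure H2O = 240.4 × 0.6207 = 149.22 g.
n(H2O) = 149.22 / 18.016 = 8.2824 mol.
Step 1 (H2O:H2 = 2:1): theoretical n(H2) = 4.1412 mol; at 92.43% yield, n(H2) = 3.8277 mol.
Step 2 (H2:NH3 = 3:2): theoretical n(NH3) = 2.5518 mol, so theoretical mass = 2.5518 × 17.034 = 43.468 g.
At 95.21% yield, actual mass of NH3 = 43.468 × 0.9521 = 41.386 g.

41.39 g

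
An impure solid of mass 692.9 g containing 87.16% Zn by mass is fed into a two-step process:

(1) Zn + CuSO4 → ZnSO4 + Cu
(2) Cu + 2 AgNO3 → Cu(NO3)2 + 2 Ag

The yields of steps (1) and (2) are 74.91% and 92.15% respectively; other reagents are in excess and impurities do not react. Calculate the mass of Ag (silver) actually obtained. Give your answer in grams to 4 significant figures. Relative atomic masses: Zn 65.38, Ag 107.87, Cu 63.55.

1376 g

Pure Zn = 692.9 × 0.8716 = 603.93 g.
M(Zn) = 65.38 g/mol.
M(Ag) = 107.87 g/mol.
n(Zn) = 603.93 / 65.38 = 9.2373 mol.
Step 1 (Zn:Cu = 1:1): theoretical n(Cu) = 9.2373 mol; at 74.91% yield, n(Cu) = 6.9196 mol.
Step 2 (Cu:Ag = 1:2): theoretical n(Ag) = 13.839 mol, so theoretical mass = 13.839 × 107.87 = 1492.8 g.
At 92.15% yield, actual mass of Ag = 1492.8 × 0.9215 = 1375.7 g.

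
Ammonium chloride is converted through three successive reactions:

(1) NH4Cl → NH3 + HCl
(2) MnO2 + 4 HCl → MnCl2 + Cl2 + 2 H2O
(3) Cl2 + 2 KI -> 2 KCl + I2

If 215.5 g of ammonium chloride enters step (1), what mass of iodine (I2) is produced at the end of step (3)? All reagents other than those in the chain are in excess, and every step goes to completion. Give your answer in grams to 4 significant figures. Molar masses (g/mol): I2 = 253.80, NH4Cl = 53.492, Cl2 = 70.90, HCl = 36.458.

255.6 g

n(NH4Cl) = 215.5 / 53.492 = 4.0286 mol.
Reaction (1): NH4Cl→HCl ratio 1:1 ⇒ n(HCl) = 4.0286 mol.
Reaction (2): HCl→Cl2 ratio 4:1 ⇒ n(Cl2) = 1.0072 mol.
Reaction (3): Cl2→I2 ratio 1:1 ⇒ n(I2) = 1.0072 mol.
Mass of I2 = 1.0072 × 253.80 = 255.62 g.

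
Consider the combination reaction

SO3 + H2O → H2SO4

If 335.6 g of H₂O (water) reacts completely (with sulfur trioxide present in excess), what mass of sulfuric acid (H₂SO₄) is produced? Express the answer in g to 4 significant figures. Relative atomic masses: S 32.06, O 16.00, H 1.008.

1827 g

M(H2O) = 2(1.008) + 16.00 = 18.016 g/mol.
M(H2SO4) = 2(1.008) + 32.06 + 4(16.00) = 98.076 g/mol.
n(H2O) = 335.60 g / 18.016 g/mol = 18.628 mol.
From the equation the H2O:H2SO4 mole ratio is 1:1, so n(H2SO4) = 18.628 × 1/1 = 18.628 mol.
Mass of H2SO4 = 18.628 mol × 98.076 g/mol = 1826.9 g.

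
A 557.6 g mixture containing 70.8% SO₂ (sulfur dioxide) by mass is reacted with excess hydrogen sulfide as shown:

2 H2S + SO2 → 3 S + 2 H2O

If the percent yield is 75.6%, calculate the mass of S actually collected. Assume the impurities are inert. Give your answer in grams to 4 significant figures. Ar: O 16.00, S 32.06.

448.1 g

Pure SO2 available = 557.6 g × 0.708 = 394.78 g.
M(SO2) = 32.06 + 2(16.00) = 64.06 g/mol.
M(S) = 32.06 g/mol.
n(SO2) = 394.78 g / 64.06 g/mol = 6.1627 mol.
From the equation the SO2:S mole ratio is 1:3, so n(S) = 6.1627 × 3/1 = 18.488 mol.
Mass of S = 18.488 mol × 32.06 g/mol = 592.73 g.
Actual mass collected = 592.73 g × 0.756 = 448.10 g.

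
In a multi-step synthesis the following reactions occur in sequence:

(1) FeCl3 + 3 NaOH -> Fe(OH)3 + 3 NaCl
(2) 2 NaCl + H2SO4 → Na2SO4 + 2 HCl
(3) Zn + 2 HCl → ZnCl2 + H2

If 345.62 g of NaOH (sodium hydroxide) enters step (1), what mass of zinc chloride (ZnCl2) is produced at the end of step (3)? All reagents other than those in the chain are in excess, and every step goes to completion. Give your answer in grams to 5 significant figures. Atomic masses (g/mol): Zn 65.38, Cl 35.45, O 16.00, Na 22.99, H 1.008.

M(NaOH) = 22.99 + 16.00 + 1.008 = 39.998 g/mol.
M(ZnCl2) = 65.38 + 2(35.45) = 136.28 g/mol.
n(NaOH) = 345.62 / 39.998 = 8.64093 mol.
Reaction (1): NaOH→NaCl ratio 3:3 ⇒ n(NaCl) = 8.64093 mol.
Reaction (2): NaCl→HCl ratio 2:2 ⇒ n(HCl) = 8.64093 mol.
Reaction (3): HCl→ZnCl2 ratio 2:1 ⇒ n(ZnCl2) = 4.32047 mol.
Mass of ZnCl2 = 4.32047 × 136.28 = 588.793 g.

588.79 g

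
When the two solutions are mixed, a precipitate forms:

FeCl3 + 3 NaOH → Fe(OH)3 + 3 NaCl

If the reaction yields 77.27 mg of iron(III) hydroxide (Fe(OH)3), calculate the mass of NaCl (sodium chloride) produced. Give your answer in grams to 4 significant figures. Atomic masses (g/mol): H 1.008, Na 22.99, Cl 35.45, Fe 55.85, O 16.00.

M(Fe(OH)3) = 55.85 + 3(16.00) + 3(1.008) = 106.874 g/mol.
M(NaCl) = 22.99 + 35.45 = 58.44 g/mol.
Convert: 77.27 mg = 0.077270 g.
n(Fe(OH)3) = 0.077270 g / 106.874 g/mol = 0.00072300 mol.
From the equation the Fe(OH)3:NaCl mole ratio is 1:3, so n(NaCl) = 0.00072300 × 3/1 = 0.0021690 mol.
Mass of NaCl = 0.0021690 mol × 58.44 g/mol = 0.12676 g.

0.1268 g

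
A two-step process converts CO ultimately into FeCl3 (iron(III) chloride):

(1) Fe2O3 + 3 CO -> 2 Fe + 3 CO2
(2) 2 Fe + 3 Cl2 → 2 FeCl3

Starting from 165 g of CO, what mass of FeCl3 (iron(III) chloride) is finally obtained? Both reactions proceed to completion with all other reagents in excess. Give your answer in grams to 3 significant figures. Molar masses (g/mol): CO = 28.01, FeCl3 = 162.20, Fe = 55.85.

637 g

n(CO) = 165.0 / 28.01 = 5.891 mol.
Step 1 gives a 3:2 ratio of CO to Fe, so n(Fe) = 3.927 mol.
In step 2 the Fe:FeCl3 ratio is 2:2, so n(FeCl3) = 3.927 mol.
Mass of FeCl3 = 3.927 × 162.20 = 637.0 g.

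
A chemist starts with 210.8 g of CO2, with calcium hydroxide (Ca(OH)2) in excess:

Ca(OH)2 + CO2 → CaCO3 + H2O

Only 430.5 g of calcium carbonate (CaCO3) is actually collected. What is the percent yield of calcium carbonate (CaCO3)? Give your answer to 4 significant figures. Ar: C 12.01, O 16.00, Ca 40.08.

89.80 %

M(CO2) = 12.01 + 2(16.00) = 44.01 g/mol.
M(CaCO3) = 40.08 + 12.01 + 3(16.00) = 100.09 g/mol.
n(CO2) = 210.80 g / 44.01 g/mol = 4.7898 mol.
From the equation the CO2:CaCO3 mole ratio is 1:1, so n(CaCO3) = 4.7898 × 1/1 = 4.7898 mol.
Mass of CaCO3 = 4.7898 mol × 100.09 g/mol = 479.41 g.
This is the theoretical yield. Percent yield = 430.5 g / 479.41 g × 100% = 89.797%.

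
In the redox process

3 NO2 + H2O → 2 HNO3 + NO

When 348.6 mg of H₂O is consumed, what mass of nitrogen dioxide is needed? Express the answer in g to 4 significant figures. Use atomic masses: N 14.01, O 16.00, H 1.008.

2.671 g

M(H2O) = 2(1.008) + 16.00 = 18.016 g/mol.
M(NO2) = 14.01 + 2(16.00) = 46.01 g/mol.
Convert: 348.6 mg = 0.34860 g.
n(H2O) = 0.34860 g / 18.016 g/mol = 0.019349 mol.
From the equation the H2O:NO2 mole ratio is 1:3, so n(NO2) = 0.019349 × 3/1 = 0.058048 mol.
Mass of NO2 = 0.058048 mol × 46.01 g/mol = 2.6708 g.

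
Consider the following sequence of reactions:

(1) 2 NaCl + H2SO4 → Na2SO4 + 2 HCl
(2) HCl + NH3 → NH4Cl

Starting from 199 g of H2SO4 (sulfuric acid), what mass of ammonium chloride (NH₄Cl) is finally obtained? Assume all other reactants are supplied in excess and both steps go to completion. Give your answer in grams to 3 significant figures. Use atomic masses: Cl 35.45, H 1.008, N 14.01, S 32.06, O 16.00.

M(H2SO4) = 2(1.008) + 32.06 + 4(16.00) = 98.076 g/mol.
M(NH4Cl) = 14.01 + 4(1.008) + 35.45 = 53.492 g/mol.
n(H2SO4) = 199.0 / 98.076 = 2.029 mol.
Step 1 gives a 1:2 ratio of H2SO4 to HCl, so n(HCl) = 4.058 mol.
In step 2 the HCl:NH4Cl ratio is 1:1, so n(NH4Cl) = 4.058 mol.
Mass of NH4Cl = 4.058 × 53.492 = 217.1 g.

217 g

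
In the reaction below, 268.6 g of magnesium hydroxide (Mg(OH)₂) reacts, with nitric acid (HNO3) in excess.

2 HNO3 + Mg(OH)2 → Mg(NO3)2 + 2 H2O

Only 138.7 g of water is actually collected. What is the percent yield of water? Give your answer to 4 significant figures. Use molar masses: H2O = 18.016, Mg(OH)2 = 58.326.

83.59 %

n(Mg(OH)2) = 268.60 g / 58.326 g/mol = 4.6052 mol.
From the equation the Mg(OH)2:H2O mole ratio is 1:2, so n(H2O) = 4.6052 × 2/1 = 9.2103 mol.
Mass of H2O = 9.2103 mol × 18.016 g/mol = 165.93 g.
This is the theoretical yield. Percent yield = 138.7 g / 165.93 g × 100% = 83.588%.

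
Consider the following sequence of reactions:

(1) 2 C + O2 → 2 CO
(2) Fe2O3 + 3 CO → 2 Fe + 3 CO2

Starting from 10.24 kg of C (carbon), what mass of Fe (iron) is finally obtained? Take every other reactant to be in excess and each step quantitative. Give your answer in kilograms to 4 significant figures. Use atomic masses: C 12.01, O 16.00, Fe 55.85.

M(C) = 12.01 g/mol.
M(Fe) = 55.85 g/mol.
10.24 kg = 10240 g.
n(C) = 10240 / 12.01 = 852.62 mol.
Step 1 gives a 2:2 ratio of C to CO, so n(CO) = 852.62 mol.
In step 2 the CO:Fe ratio is 3:2, so n(Fe) = 568.42 mol.
Mass of Fe = 568.42 × 55.85 = 31746 g = 31.75 kg.

31.75 kg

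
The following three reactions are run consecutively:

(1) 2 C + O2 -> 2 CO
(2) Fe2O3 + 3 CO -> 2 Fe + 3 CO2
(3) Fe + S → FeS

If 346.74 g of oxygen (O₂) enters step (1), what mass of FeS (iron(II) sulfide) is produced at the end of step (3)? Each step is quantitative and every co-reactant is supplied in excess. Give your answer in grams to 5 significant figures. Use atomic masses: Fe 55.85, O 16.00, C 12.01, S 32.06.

M(O2) = 2(16.00) = 32.00 g/mol.
M(FeS) = 55.85 + 32.06 = 87.91 g/mol.
n(O2) = 346.74 / 32.00 = 10.8356 mol.
Reaction (1): O2→CO ratio 1:2 ⇒ n(CO) = 21.6713 mol.
Reaction (2): CO→Fe ratio 3:2 ⇒ n(Fe) = 14.4475 mol.
Reaction (3): Fe→FeS ratio 1:1 ⇒ n(FeS) = 14.4475 mol.
Mass of FeS = 14.4475 × 87.91 = 1270.08 g.

1270.1 g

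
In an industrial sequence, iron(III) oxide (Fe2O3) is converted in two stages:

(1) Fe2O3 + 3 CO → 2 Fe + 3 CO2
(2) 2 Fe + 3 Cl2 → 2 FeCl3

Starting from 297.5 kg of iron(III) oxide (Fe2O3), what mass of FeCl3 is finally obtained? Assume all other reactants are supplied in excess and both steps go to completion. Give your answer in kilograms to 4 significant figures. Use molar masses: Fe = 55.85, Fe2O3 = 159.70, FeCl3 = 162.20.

297.5 kg = 297500 g.
n(Fe2O3) = 297500 / 159.70 = 1862.9 mol.
Step 1 gives a 1:2 ratio of Fe2O3 to Fe, so n(Fe) = 3725.7 mol.
In step 2 the Fe:FeCl3 ratio is 2:2, so n(FeCl3) = 3725.7 mol.
Mass of FeCl3 = 3725.7 × 162.20 = 604310 g = 604.3 kg.

604.3 kg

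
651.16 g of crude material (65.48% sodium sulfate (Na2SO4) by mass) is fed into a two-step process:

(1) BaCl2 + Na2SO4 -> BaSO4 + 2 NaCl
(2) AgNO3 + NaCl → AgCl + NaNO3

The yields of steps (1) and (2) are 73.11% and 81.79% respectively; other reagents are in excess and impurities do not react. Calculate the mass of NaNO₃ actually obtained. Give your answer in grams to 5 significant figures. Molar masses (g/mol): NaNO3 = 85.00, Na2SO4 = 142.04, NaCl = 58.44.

305.15 g

Pure Na2SO4 = 651.16 × 0.6548 = 426.380 g.
n(Na2SO4) = 426.380 / 142.04 = 3.00183 mol.
Step 1 (Na2SO4:NaCl = 1:2): theoretical n(NaCl) = 6.00365 mol; at 73.11% yield, n(NaCl) = 4.38927 mol.
Step 2 (NaCl:NaNO3 = 1:1): theoretical n(NaNO3) = 4.38927 mol, so theoretical mass = 4.38927 × 85.00 = 373.088 g.
At 81.79% yield, actual mass of NaNO3 = 373.088 × 0.8179 = 305.149 g.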